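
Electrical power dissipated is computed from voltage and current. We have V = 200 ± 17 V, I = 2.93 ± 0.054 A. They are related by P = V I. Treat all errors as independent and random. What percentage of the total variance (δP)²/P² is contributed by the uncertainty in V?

95.5%

(δP/P)² = (1·δV/V)² + (1·δI/I)²
  V term: (1×0.0850)² = 0.00723
  I term: (1×0.0184)² = 0.000340
Total = 0.00756. Share from V = 0.00723/0.00756 = 0.955.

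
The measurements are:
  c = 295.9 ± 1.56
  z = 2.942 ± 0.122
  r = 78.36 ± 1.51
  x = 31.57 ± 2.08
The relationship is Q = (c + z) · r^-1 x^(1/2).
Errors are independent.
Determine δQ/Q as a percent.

Let u = c + z = 298.8. δu = √(δc² + δz²) = √(2.43 + 0.0149) = 1.56, so δu/u = 0.00524.
Q is then a monomial in u, r, x:
δQ/Q = √((δu/u)² + (-1·δr/r)² + (½·δx/x)²) = √(2.74e-05 + 0.000371 + 0.00109) = 0.0385

3.85%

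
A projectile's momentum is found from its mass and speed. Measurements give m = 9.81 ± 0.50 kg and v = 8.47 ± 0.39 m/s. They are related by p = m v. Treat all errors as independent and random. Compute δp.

5.71 kg·m/s

For a monomial p ∝ m, v, fractional errors add in quadrature:
  (1·δm/m)² = (1×0.0510)² = 0.00260;  (1·δv/v)² = (1×0.0460)² = 0.00212
δp/p = √(0.00472) = 0.0687
p = 83.1 kg·m/s, so δp = 0.0687 × 83.1 = 5.71 kg·m/s.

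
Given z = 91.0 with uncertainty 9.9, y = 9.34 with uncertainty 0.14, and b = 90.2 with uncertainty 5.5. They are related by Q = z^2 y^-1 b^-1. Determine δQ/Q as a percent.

22.6%

Q is a product of powers, so relative uncertainties combine in quadrature:
  (2·δz/z)² = (2×0.109)² = 0.0473;  (-1·δy/y)² = (-1×0.0150)² = 0.000225;  (-1·δb/b)² = (-1×0.0610)² = 0.00372
δQ/Q = √(0.0513) = 0.226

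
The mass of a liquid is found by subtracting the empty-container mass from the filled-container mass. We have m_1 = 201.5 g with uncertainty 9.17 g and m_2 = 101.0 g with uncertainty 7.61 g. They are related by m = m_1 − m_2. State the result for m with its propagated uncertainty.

100.5 ± 11.9 g

Sums and differences: (δm)² = Σ (cᵢ δxᵢ)².
  (δm_1)² = 84.1;  (δm_2)² = 57.9
δm = √(142) = 11.9 g
m = 100.5 g.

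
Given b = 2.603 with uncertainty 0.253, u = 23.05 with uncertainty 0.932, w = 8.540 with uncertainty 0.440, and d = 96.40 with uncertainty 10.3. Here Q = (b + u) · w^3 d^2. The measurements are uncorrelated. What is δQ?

Let h = b + u = 25.65. δh = √(δb² + δu²) = √(0.0640 + 0.869) = 0.966, so δh/h = 0.0376.
Q is then a monomial in h, w, d:
δQ/Q = √((δh/h)² + (3·δw/w)² + (2·δd/d)²) = √(0.00142 + 0.0239 + 0.0457) = 0.266
Q = 1.485e+08, so δQ = 0.266 × 1.485e+08 = 3.96e+07.

3.96e+07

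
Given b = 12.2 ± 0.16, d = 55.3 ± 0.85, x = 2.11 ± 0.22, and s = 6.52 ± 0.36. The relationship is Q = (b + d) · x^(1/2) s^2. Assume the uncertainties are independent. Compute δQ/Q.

Let u = b + d = 67.5. δu = √(δb² + δd²) = √(0.0256 + 0.722) = 0.865, so δu/u = 0.0128.
Q is then a monomial in u, x, s:
δQ/Q = √((δu/u)² + (½·δx/x)² + (2·δs/s)²) = √(0.000164 + 0.00272 + 0.0122) = 0.123

0.123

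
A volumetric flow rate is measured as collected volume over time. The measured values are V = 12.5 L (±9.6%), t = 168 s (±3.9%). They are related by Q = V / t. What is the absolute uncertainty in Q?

For a monomial Q ∝ V, t^-1, fractional errors add in quadrature:
  (1·δV/V)² = (1×0.0960)² = 0.00922;  (-1·δt/t)² = (-1×0.0390)² = 0.00152
δQ/Q = √(0.0107) = 0.104
Q = 0.0744 L/s, so δQ = 0.104 × 0.0744 = 0.00771 L/s.

0.00771 L/s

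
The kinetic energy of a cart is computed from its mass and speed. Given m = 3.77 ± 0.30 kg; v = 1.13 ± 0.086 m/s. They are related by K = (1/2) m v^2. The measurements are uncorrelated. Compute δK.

For a monomial K ∝ m, v^2, fractional errors add in quadrature:
  (1·δm/m)² = (1×0.0796)² = 0.00633;  (2·δv/v)² = (2×0.0761)² = 0.0232
δK/K = √(0.0295) = 0.172
K = 2.41 J, so δK = 0.172 × 2.41 = 0.413 J.

0.413 J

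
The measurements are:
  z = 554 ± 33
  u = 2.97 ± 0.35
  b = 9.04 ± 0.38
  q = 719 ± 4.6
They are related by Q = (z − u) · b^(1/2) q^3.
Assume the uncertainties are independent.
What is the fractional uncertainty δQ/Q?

Let w = z − u = 551. δw = √(δz² + δu²) = √(1090 + 0.122) = 33.0, so δw/w = 0.0599.
Q is then a monomial in w, b, q:
δQ/Q = √((δw/w)² + (½·δb/b)² + (3·δq/q)²) = √(0.00359 + 0.000442 + 0.000368) = 0.0663

0.0663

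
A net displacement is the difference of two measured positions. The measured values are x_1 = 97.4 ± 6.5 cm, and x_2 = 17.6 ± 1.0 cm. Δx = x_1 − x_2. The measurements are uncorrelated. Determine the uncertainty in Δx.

6.58 cm

Absolute uncertainties add in quadrature for a linear combination:
  (δx_1)² = 42.2;  (δx_2)² = 1.00
δΔx = √(43.2) = 6.58 cm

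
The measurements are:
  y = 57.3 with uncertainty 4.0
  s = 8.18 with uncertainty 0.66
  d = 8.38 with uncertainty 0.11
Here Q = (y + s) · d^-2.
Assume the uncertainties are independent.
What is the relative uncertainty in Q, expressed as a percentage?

6.72%

Let u = y + s = 65.5. δu = √(δy² + δs²) = √(16.0 + 0.436) = 4.05, so δu/u = 0.0619.
Q is then a monomial in u, d:
δQ/Q = √((δu/u)² + (-2·δd/d)²) = √(0.00383 + 0.000689) = 0.0672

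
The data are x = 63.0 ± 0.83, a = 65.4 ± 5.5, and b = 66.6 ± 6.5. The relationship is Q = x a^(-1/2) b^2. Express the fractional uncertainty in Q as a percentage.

Q is a product of powers, so relative uncertainties combine in quadrature:
  (1·δx/x)² = (1×0.0132)² = 0.000174;  (−½·δa/a)² = (-0.5×0.0841)² = 0.00177;  (2·δb/b)² = (2×0.0976)² = 0.0381
δQ/Q = √(0.0400) = 0.200

20.0%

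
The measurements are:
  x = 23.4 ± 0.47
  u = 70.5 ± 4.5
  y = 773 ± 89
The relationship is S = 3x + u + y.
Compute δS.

89.1

Each term contributes (cᵢ δxᵢ)² to (δS)²:
  (3·δx)² = 1.99;  (δu)² = 20.2;  (δy)² = 7920
δS = √(7940) = 89.1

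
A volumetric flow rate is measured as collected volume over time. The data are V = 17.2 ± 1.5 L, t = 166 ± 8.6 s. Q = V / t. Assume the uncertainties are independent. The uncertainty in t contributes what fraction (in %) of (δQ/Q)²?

(δQ/Q)² = (1·δV/V)² + (-1·δt/t)²
  V term: (1×0.0872)² = 0.00761
  t term: (-1×0.0518)² = 0.00268
Total = 0.0103. Share from t = 0.00268/0.0103 = 0.261.

26.1%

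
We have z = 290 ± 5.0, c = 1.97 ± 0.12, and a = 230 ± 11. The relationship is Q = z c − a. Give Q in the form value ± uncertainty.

Let p = z·c = 571. δp/p = √((1·δz/z)² + (1·δc/c)²) = √(0.000297 + 0.00371) = 0.0633, so δp = 36.2.
Q = p − a: δQ = √(δp² + δa²) = √(1310 + 121) = 37.8
Q = 341.

341 ± 37.8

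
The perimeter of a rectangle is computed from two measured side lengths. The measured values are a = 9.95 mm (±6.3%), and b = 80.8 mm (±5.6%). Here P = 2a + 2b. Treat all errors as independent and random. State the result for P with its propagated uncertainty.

182 ± 9.14 mm

P is a linear combination, so absolute uncertainties add in quadrature:
  (2·δa)² = 1.57;  (2·δb)² = 81.9
δP = √(83.5) = 9.14 mm
P = 182 mm.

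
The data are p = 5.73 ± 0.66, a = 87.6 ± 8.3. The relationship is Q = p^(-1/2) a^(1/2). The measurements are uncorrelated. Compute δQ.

Since Q is a product/quotient, work with relative uncertainties:
  (−½·δp/p)² = (-0.5×0.115)² = 0.00332;  (½·δa/a)² = (0.5×0.0947)² = 0.00224
δQ/Q = √(0.00556) = 0.0746
Q = 3.91, so δQ = 0.0746 × 3.91 = 0.292.

0.292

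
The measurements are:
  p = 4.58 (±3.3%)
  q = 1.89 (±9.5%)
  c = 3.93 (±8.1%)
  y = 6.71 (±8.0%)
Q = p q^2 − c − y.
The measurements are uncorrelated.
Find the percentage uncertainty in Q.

56.2%

Let w = p·q^2 = 16.4. δw/w = √((1·δp/p)² + (2·δq/q)²) = √(0.00109 + 0.0361) = 0.193, so δw = 3.15.
Q = w − c − y: δQ = √(δw² + δc² + δy²) = √(9.95 + 0.101 + 0.288) = 3.22
Q = 5.72, so δQ/Q = 3.22/5.72 = 0.562.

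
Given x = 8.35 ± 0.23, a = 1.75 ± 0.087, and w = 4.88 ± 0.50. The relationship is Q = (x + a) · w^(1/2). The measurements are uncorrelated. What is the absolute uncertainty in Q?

Let u = x + a = 10.1. δu = √(δx² + δa²) = √(0.0529 + 0.00757) = 0.246, so δu/u = 0.0243.
Q is then a monomial in u, w:
δQ/Q = √((δu/u)² + (½·δw/w)²) = √(0.000593 + 0.00262) = 0.0567
Q = 22.3, so δQ = 0.0567 × 22.3 = 1.27.

1.27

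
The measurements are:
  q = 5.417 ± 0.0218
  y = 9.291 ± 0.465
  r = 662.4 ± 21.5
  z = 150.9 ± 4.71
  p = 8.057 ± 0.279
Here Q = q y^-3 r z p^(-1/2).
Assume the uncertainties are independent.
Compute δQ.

Since Q is a product/quotient, work with relative uncertainties:
  (1·δq/q)² = (1×0.00402)² = 1.62e-05;  (-3·δy/y)² = (-3×0.0500)² = 0.0225;  (1·δr/r)² = (1×0.0325)² = 0.00105;  (1·δz/z)² = (1×0.0312)² = 0.000974;  (−½·δp/p)² = (-0.5×0.0346)² = 0.000300
δQ/Q = √(0.0249) = 0.158
Q = 237.8, so δQ = 0.158 × 237.8 = 37.5.

37.5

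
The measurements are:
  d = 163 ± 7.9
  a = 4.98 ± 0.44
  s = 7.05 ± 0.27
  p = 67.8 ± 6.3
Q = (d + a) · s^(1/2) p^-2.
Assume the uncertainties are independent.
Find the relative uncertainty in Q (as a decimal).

0.193

Let u = d + a = 168. δu = √(δd² + δa²) = √(62.4 + 0.194) = 7.91, so δu/u = 0.0471.
Q is then a monomial in u, s, p:
δQ/Q = √((δu/u)² + (½·δs/s)² + (-2·δp/p)²) = √(0.00222 + 0.000367 + 0.0345) = 0.193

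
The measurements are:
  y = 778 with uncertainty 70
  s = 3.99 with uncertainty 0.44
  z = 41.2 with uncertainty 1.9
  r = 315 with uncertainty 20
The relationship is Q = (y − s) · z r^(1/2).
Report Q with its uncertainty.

(5.66 ± 0.602) × 10^5

Let u = y − s = 774. δu = √(δy² + δs²) = √(4900 + 0.194) = 70.0, so δu/u = 0.0904.
Q is then a monomial in u, z, r:
δQ/Q = √((δu/u)² + (1·δz/z)² + (½·δr/r)²) = √(0.00818 + 0.00213 + 0.00101) = 0.106
Q = 5.66e+05, so δQ = 0.106 × 5.66e+05 = 60200.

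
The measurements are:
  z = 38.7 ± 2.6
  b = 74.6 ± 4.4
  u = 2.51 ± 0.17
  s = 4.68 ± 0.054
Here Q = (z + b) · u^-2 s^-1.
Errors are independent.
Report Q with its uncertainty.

3.84 ± 0.550

Let w = z + b = 113. δw = √(δz² + δb²) = √(6.76 + 19.4) = 5.11, so δw/w = 0.0451.
Q is then a monomial in w, u, s:
δQ/Q = √((δw/w)² + (-2·δu/u)² + (-1·δs/s)²) = √(0.00203 + 0.0183 + 0.000133) = 0.143
Q = 3.84, so δQ = 0.143 × 3.84 = 0.550.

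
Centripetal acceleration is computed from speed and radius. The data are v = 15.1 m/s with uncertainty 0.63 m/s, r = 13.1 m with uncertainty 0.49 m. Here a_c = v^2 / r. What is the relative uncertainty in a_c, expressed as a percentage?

Since a_c is a product/quotient, work with relative uncertainties:
  (2·δv/v)² = (2×0.0417)² = 0.00696;  (-1·δr/r)² = (-1×0.0374)² = 0.00140
δa_c/a_c = √(0.00836) = 0.0914

9.14%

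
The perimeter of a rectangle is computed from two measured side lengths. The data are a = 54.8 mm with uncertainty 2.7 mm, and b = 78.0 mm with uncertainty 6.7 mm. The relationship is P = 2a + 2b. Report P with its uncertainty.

P is a linear combination, so absolute uncertainties add in quadrature:
  (2·δa)² = 29.2;  (2·δb)² = 180
δP = √(209) = 14.4 mm
P = 266 mm.

266 ± 14.4 mm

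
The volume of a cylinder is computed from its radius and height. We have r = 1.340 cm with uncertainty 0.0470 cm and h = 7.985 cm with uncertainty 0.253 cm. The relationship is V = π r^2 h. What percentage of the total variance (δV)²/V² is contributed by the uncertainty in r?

(δV/V)² = (2·δr/r)² + (1·δh/h)²
  r term: (2×0.0351)² = 0.00492
  h term: (1×0.0317)² = 0.00100
Total = 0.00592. Share from r = 0.00492/0.00592 = 0.831.

83.1%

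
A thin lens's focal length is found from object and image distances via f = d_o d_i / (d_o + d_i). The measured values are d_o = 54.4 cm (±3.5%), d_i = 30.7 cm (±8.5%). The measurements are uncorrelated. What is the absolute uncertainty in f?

1.09 cm

∂f/∂d_o = (d_i/(d_o+d_i))² = 0.130;  ∂f/∂d_i = (d_o/(d_o+d_i))² = 0.409
δf = √((∂f/∂d_o · δd_o)² + (∂f/∂d_i · δd_i)²) = √(0.0614 + 1.14) = 1.09 cm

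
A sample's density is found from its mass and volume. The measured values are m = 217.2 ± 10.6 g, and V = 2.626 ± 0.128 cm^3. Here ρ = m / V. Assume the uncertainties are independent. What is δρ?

Relative error in a monomial: (δρ/ρ)² = Σ (nᵢ · δxᵢ/xᵢ)².
  (1·δm/m)² = (1×0.0488)² = 0.00238;  (-1·δV/V)² = (-1×0.0487)² = 0.00238
δρ/ρ = √(0.00476) = 0.0690
ρ = 82.71 g/cm^3, so δρ = 0.0690 × 82.71 = 5.71 g/cm^3.

5.71 g/cm^3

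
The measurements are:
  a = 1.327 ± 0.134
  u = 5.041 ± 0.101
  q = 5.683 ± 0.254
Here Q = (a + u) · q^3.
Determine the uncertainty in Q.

Let w = a + u = 6.368. δw = √(δa² + δu²) = √(0.0180 + 0.0102) = 0.168, so δw/w = 0.0264.
Q is then a monomial in w, q:
δQ/Q = √((δw/w)² + (3·δq/q)²) = √(0.000694 + 0.0180) = 0.137
Q = 1169, so δQ = 0.137 × 1169 = 160.

160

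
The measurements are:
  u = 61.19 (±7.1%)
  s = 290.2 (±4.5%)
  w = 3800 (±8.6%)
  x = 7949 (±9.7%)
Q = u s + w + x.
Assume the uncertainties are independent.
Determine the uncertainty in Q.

1710

Let p = u·s = 17760. δp/p = √((1·δu/u)² + (1·δs/s)²) = √(0.00504 + 0.00202) = 0.0841, so δp = 1490.
Q = p + w + x: δQ = √(δp² + δw² + δx²) = √(2.23e+06 + 1.07e+05 + 5.95e+05) = 1710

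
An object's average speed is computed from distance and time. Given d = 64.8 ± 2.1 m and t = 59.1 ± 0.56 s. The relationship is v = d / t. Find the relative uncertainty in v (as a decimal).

v is a product of powers, so relative uncertainties combine in quadrature:
  (1·δd/d)² = (1×0.0324)² = 0.00105;  (-1·δt/t)² = (-1×0.00948)² = 8.98e-05
δv/v = √(0.00114) = 0.0338

0.0338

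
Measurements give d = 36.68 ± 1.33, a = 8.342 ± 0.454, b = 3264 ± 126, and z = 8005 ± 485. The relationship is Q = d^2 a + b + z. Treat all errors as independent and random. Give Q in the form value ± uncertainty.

22490 ± 1130

Let p = d^2·a = 11220. δp/p = √((2·δd/d)² + (1·δa/a)²) = √(0.00526 + 0.00296) = 0.0907, so δp = 1020.
Q = p + b + z: δQ = √(δp² + δb² + δz²) = √(1.04e+06 + 15900 + 2.35e+05) = 1130
Q = 22490.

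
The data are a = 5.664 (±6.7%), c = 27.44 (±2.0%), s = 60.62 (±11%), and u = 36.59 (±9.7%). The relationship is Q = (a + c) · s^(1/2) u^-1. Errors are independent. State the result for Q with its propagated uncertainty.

Let w = a + c = 33.10. δw = √(δa² + δc²) = √(0.144 + 0.301) = 0.667, so δw/w = 0.0202.
Q is then a monomial in w, s, u:
δQ/Q = √((δw/w)² + (½·δs/s)² + (-1·δu/u)²) = √(0.000406 + 0.00302 + 0.00941) = 0.113
Q = 7.044, so δQ = 0.113 × 7.044 = 0.798.

7.044 ± 0.798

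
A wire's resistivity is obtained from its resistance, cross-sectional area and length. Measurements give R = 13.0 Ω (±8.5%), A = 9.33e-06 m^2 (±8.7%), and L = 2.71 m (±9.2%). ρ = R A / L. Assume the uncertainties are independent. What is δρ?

6.83e-06 Ω·m

ρ is a product of powers, so relative uncertainties combine in quadrature:
  (1·δR/R)² = (1×0.0850)² = 0.00722;  (1·δA/A)² = (1×0.0870)² = 0.00757;  (-1·δL/L)² = (-1×0.0920)² = 0.00846
δρ/ρ = √(0.0233) = 0.153
ρ = 4.48e-05 Ω·m, so δρ = 0.153 × 4.48e-05 = 6.83e-06 Ω·m.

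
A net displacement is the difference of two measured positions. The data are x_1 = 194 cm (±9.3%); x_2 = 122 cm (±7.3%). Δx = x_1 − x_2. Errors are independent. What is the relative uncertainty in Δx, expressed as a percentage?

Sums and differences: (δΔx)² = Σ (cᵢ δxᵢ)².
  (δx_1)² = 326;  (δx_2)² = 79.3
δΔx = √(405) = 20.1 cm
Δx = 72.0 cm, so δΔx/Δx = 20.1/72.0 = 0.279.

27.9%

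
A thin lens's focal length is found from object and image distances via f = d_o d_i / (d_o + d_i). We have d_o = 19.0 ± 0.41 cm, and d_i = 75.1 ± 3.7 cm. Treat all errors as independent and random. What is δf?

0.302 cm

∂f/∂d_o = (d_i/(d_o+d_i))² = 0.637;  ∂f/∂d_i = (d_o/(d_o+d_i))² = 0.0408
δf = √((∂f/∂d_o · δd_o)² + (∂f/∂d_i · δd_i)²) = √(0.0682 + 0.0228) = 0.302 cm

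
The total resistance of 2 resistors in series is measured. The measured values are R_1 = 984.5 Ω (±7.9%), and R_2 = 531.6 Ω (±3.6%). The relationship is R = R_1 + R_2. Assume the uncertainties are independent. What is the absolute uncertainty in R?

Absolute uncertainties add in quadrature for a linear combination:
  (δR_1)² = 6050;  (δR_2)² = 366
δR = √(6420) = 80.1 Ω

80.1 Ω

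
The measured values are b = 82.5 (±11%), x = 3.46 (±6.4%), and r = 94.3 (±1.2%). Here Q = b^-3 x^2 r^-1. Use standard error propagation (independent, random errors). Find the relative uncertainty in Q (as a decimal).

0.354

Since Q is a product/quotient, work with relative uncertainties:
  (-3·δb/b)² = (-3×0.110)² = 0.109;  (2·δx/x)² = (2×0.0640)² = 0.0164;  (-1·δr/r)² = (-1×0.0120)² = 0.000144
δQ/Q = √(0.125) = 0.354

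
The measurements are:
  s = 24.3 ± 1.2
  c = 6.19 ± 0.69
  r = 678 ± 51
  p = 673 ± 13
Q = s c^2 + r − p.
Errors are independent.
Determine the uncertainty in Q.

Let w = s·c^2 = 931. δw/w = √((1·δs/s)² + (2·δc/c)²) = √(0.00244 + 0.0497) = 0.228, so δw = 213.
Q = w + r − p: δQ = √(δw² + δr² + δp²) = √(45200 + 2600 + 169) = 219

219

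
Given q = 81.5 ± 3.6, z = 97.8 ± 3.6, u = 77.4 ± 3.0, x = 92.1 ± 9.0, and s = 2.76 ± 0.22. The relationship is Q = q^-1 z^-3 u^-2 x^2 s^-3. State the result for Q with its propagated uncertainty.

For a monomial Q ∝ q^-1, z^-3, u^-2, x^2, s^-3, fractional errors add in quadrature:
  (-1·δq/q)² = (-1×0.0442)² = 0.00195;  (-3·δz/z)² = (-3×0.0368)² = 0.0122;  (-2·δu/u)² = (-2×0.0388)² = 0.00601;  (2·δx/x)² = (2×0.0977)² = 0.0382;  (-3·δs/s)² = (-3×0.0797)² = 0.0572
δQ/Q = √(0.116) = 0.340
Q = 8.83e-10, so δQ = 0.340 × 8.83e-10 = 3e-10.

(8.83 ± 3.00) × 10^-10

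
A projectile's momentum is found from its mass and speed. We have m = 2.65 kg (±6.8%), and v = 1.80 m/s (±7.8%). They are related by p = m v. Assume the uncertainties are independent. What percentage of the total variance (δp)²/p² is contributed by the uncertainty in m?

43.2%

(δp/p)² = (1·δm/m)² + (1·δv/v)²
  m term: (1×0.0680)² = 0.00462
  v term: (1×0.0780)² = 0.00608
Total = 0.0107. Share from m = 0.00462/0.0107 = 0.432.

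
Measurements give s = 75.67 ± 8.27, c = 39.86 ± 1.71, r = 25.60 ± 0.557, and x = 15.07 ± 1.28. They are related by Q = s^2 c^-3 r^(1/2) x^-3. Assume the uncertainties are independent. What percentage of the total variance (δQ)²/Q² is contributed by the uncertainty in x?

50.2%

(δQ/Q)² = (2·δs/s)² + (-3·δc/c)² + (½·δr/r)² + (-3·δx/x)²
  s term: (2×0.109)² = 0.0478
  c term: (-3×0.0429)² = 0.0166
  r term: (0.5×0.0218)² = 0.000118
  x term: (-3×0.0849)² = 0.0649
Total = 0.129. Share from x = 0.0649/0.129 = 0.502.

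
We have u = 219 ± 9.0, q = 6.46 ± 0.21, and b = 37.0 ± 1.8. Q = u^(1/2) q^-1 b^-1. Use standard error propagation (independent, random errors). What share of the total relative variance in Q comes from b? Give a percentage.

61.5%

(δQ/Q)² = (½·δu/u)² + (-1·δq/q)² + (-1·δb/b)²
  u term: (0.5×0.0411)² = 0.000422
  q term: (-1×0.0325)² = 0.00106
  b term: (-1×0.0486)² = 0.00237
Total = 0.00385. Share from b = 0.00237/0.00385 = 0.615.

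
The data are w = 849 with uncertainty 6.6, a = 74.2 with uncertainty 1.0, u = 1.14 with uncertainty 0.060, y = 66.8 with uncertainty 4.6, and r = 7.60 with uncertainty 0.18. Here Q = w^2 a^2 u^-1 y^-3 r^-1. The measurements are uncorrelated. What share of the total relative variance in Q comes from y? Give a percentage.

90.8%

(δQ/Q)² = (2·δw/w)² + (2·δa/a)² + (-1·δu/u)² + (-3·δy/y)² + (-1·δr/r)²
  w term: (2×0.00777)² = 0.000242
  a term: (2×0.0135)² = 0.000727
  u term: (-1×0.0526)² = 0.00277
  y term: (-3×0.0689)² = 0.0427
  r term: (-1×0.0237)² = 0.000561
Total = 0.0470. Share from y = 0.0427/0.0470 = 0.908.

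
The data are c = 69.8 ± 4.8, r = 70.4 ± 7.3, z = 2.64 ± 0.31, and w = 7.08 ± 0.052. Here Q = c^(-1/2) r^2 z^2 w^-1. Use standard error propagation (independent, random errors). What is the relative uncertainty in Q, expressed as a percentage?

Q is a product of powers, so relative uncertainties combine in quadrature:
  (−½·δc/c)² = (-0.5×0.0688)² = 0.00118;  (2·δr/r)² = (2×0.104)² = 0.0430;  (2·δz/z)² = (2×0.117)² = 0.0552;  (-1·δw/w)² = (-1×0.00734)² = 5.39e-05
δQ/Q = √(0.0994) = 0.315

31.5%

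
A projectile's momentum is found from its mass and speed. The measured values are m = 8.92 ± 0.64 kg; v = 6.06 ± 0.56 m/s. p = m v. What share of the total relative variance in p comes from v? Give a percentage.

(δp/p)² = (1·δm/m)² + (1·δv/v)²
  m term: (1×0.0717)² = 0.00515
  v term: (1×0.0924)² = 0.00854
Total = 0.0137. Share from v = 0.00854/0.0137 = 0.624.

62.4%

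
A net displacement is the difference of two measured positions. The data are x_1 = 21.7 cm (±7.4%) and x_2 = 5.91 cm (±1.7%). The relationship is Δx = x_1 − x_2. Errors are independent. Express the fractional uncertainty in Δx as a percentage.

For a sum/difference, combine absolute errors in quadrature:
  (δx_1)² = 2.58;  (δx_2)² = 0.0101
δΔx = √(2.59) = 1.61 cm
Δx = 15.8 cm, so δΔx/Δx = 1.61/15.8 = 0.102.

10.2%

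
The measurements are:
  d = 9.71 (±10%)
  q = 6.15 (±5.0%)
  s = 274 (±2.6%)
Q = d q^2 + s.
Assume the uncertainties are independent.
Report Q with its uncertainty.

641 ± 52.4

Let p = d·q^2 = 367. δp/p = √((1·δd/d)² + (2·δq/q)²) = √(0.0100 + 0.0100) = 0.141, so δp = 51.9.
Q = p + s: δQ = √(δp² + δs²) = √(2700 + 50.8) = 52.4
Q = 641.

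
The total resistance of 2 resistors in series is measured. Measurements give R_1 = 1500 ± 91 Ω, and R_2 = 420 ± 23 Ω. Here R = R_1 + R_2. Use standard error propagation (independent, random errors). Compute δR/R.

For a sum/difference, combine absolute errors in quadrature:
  (δR_1)² = 8280;  (δR_2)² = 529
δR = √(8810) = 93.9 Ω
R = 1920 Ω, so δR/R = 93.9/1920 = 0.0489.

0.0489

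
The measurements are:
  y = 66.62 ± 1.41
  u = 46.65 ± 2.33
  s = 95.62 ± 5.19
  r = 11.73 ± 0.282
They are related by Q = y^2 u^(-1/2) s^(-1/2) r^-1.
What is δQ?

Q is a product of powers, so relative uncertainties combine in quadrature:
  (2·δy/y)² = (2×0.0212)² = 0.00179;  (−½·δu/u)² = (-0.5×0.0499)² = 0.000624;  (−½·δs/s)² = (-0.5×0.0543)² = 0.000737;  (-1·δr/r)² = (-1×0.0240)² = 0.000578
δQ/Q = √(0.00373) = 0.0611
Q = 5.665, so δQ = 0.0611 × 5.665 = 0.346.

0.346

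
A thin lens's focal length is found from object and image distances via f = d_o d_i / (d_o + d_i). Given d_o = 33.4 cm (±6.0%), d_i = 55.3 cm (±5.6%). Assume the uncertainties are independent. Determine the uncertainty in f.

0.894 cm

∂f/∂d_o = (d_i/(d_o+d_i))² = 0.389;  ∂f/∂d_i = (d_o/(d_o+d_i))² = 0.142
δf = √((∂f/∂d_o · δd_o)² + (∂f/∂d_i · δd_i)²) = √(0.607 + 0.193) = 0.894 cm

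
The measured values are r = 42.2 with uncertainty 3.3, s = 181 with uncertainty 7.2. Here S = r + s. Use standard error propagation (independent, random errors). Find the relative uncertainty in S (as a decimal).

0.0355

Sums and differences: (δS)² = Σ (cᵢ δxᵢ)².
  (δr)² = 10.9;  (δs)² = 51.8
δS = √(62.7) = 7.92
S = 223, so δS/S = 7.92/223 = 0.0355.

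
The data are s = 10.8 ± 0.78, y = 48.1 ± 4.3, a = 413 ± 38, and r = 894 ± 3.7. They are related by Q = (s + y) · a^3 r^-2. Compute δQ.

Let u = s + y = 58.9. δu = √(δs² + δy²) = √(0.608 + 18.5) = 4.37, so δu/u = 0.0742.
Q is then a monomial in u, a, r:
δQ/Q = √((δu/u)² + (3·δa/a)² + (-2·δr/r)²) = √(0.00551 + 0.0762 + 6.85e-05) = 0.286
Q = 5190, so δQ = 0.286 × 5190 = 1480.

1480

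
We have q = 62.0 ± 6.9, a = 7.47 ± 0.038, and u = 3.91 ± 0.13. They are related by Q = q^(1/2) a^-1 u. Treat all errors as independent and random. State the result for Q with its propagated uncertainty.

Products/powers → add relative errors in quadrature, weighted by exponent:
  (½·δq/q)² = (0.5×0.111)² = 0.00310;  (-1·δa/a)² = (-1×0.00509)² = 2.59e-05;  (1·δu/u)² = (1×0.0332)² = 0.00111
δQ/Q = √(0.00423) = 0.0650
Q = 4.12, so δQ = 0.0650 × 4.12 = 0.268.

4.12 ± 0.268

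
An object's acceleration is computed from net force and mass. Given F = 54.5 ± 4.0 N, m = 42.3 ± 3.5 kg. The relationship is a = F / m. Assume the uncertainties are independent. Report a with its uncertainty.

Since a is a product/quotient, work with relative uncertainties:
  (1·δF/F)² = (1×0.0734)² = 0.00539;  (-1·δm/m)² = (-1×0.0827)² = 0.00685
δa/a = √(0.0122) = 0.111
a = 1.29 m/s^2, so δa = 0.111 × 1.29 = 0.143 m/s^2.

1.29 ± 0.143 m/s^2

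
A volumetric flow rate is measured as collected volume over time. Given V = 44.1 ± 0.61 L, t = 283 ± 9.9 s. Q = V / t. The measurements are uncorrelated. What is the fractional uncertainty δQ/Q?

0.0376

Since Q is a product/quotient, work with relative uncertainties:
  (1·δV/V)² = (1×0.0138)² = 0.000191;  (-1·δt/t)² = (-1×0.0350)² = 0.00122
δQ/Q = √(0.00142) = 0.0376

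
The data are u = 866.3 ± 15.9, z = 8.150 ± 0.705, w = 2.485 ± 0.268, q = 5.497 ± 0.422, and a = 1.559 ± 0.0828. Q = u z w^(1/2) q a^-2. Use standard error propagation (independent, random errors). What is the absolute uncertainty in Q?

Q is a product of powers, so relative uncertainties combine in quadrature:
  (1·δu/u)² = (1×0.0184)² = 0.000337;  (1·δz/z)² = (1×0.0865)² = 0.00748;  (½·δw/w)² = (0.5×0.108)² = 0.00291;  (1·δq/q)² = (1×0.0768)² = 0.00589;  (-2·δa/a)² = (-2×0.0531)² = 0.0113
δQ/Q = √(0.0279) = 0.167
Q = 25170, so δQ = 0.167 × 25170 = 4200.

4200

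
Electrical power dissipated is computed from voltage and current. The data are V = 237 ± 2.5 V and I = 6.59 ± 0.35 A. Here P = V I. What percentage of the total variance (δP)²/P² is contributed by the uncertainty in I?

(δP/P)² = (1·δV/V)² + (1·δI/I)²
  V term: (1×0.0105)² = 0.000111
  I term: (1×0.0531)² = 0.00282
Total = 0.00293. Share from I = 0.00282/0.00293 = 0.962.

96.2%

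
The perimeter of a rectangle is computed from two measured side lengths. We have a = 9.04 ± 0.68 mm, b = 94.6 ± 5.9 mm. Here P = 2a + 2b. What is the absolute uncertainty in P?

11.9 mm

P is a linear combination, so absolute uncertainties add in quadrature:
  (2·δa)² = 1.85;  (2·δb)² = 139
δP = √(141) = 11.9 mm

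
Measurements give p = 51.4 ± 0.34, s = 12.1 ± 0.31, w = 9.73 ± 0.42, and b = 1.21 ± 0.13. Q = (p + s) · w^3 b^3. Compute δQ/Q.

Let u = p + s = 63.5. δu = √(δp² + δs²) = √(0.116 + 0.0961) = 0.460, so δu/u = 0.00725.
Q is then a monomial in u, w, b:
δQ/Q = √((δu/u)² + (3·δw/w)² + (3·δb/b)²) = √(5.25e-05 + 0.0168 + 0.104) = 0.347

0.347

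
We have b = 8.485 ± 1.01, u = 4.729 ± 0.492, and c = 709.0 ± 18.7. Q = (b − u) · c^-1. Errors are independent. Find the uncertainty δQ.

0.00159

Let w = b − u = 3.756. δw = √(δb² + δu²) = √(1.02 + 0.242) = 1.12, so δw/w = 0.299.
Q is then a monomial in w, c:
δQ/Q = √((δw/w)² + (-1·δc/c)²) = √(0.0895 + 0.000696) = 0.300
Q = 0.005298, so δQ = 0.300 × 0.005298 = 0.00159.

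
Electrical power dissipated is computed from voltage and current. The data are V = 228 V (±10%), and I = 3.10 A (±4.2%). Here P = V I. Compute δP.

76.7 W

For a monomial P ∝ V, I, fractional errors add in quadrature:
  (1·δV/V)² = (1×0.100)² = 0.0100;  (1·δI/I)² = (1×0.0420)² = 0.00176
δP/P = √(0.0118) = 0.108
P = 707 W, so δP = 0.108 × 707 = 76.7 W.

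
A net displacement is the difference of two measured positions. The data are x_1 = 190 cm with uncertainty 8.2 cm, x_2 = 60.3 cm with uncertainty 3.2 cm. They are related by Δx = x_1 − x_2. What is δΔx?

Δx is a linear combination, so absolute uncertainties add in quadrature:
  (δx_1)² = 67.2;  (δx_2)² = 10.2
δΔx = √(77.5) = 8.80 cm

8.80 cm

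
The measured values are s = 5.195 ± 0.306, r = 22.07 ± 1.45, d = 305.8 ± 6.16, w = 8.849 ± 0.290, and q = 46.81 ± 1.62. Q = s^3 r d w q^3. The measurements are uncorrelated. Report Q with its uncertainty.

(8.588 ± 1.88) × 10^11

Since Q is a product/quotient, work with relative uncertainties:
  (3·δs/s)² = (3×0.0589)² = 0.0312;  (1·δr/r)² = (1×0.0657)² = 0.00432;  (1·δd/d)² = (1×0.0201)² = 0.000406;  (1·δw/w)² = (1×0.0328)² = 0.00107;  (3·δq/q)² = (3×0.0346)² = 0.0108
δQ/Q = √(0.0478) = 0.219
Q = 8.588e+11, so δQ = 0.219 × 8.588e+11 = 1.88e+11.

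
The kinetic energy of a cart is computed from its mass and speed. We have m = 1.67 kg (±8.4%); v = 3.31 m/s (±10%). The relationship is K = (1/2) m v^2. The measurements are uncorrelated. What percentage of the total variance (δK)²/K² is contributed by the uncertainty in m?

15.0%

(δK/K)² = (1·δm/m)² + (2·δv/v)²
  m term: (1×0.0840)² = 0.00706
  v term: (2×0.100)² = 0.0400
Total = 0.0471. Share from m = 0.00706/0.0471 = 0.150.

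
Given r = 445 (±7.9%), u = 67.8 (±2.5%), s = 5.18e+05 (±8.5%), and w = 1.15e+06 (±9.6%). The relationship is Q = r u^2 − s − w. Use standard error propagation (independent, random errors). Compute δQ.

2.25e+05

Let p = r·u^2 = 2.05e+06. δp/p = √((1·δr/r)² + (2·δu/u)²) = √(0.00624 + 0.00250) = 0.0935, so δp = 1.91e+05.
Q = p − s − w: δQ = √(δp² + δs² + δw²) = √(3.66e+10 + 1.94e+09 + 1.22e+10) = 2.25e+05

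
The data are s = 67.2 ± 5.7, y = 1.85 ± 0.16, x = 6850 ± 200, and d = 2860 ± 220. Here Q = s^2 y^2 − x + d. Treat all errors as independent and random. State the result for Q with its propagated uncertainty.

11500 ± 3760

Let p = s^2·y^2 = 15500. δp/p = √((2·δs/s)² + (2·δy/y)²) = √(0.0288 + 0.0299) = 0.242, so δp = 3740.
Q = p − x + d: δQ = √(δp² + δx² + δd²) = √(1.4e+07 + 40000 + 48400) = 3760
Q = 11500.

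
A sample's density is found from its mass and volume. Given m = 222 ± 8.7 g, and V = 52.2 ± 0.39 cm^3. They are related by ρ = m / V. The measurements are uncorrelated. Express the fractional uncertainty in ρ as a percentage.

3.99%

Relative error in a monomial: (δρ/ρ)² = Σ (nᵢ · δxᵢ/xᵢ)².
  (1·δm/m)² = (1×0.0392)² = 0.00154;  (-1·δV/V)² = (-1×0.00747)² = 5.58e-05
δρ/ρ = √(0.00159) = 0.0399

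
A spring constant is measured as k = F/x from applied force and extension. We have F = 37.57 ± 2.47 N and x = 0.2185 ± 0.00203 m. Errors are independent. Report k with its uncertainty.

171.9 ± 11.4 N/m

Relative error in a monomial: (δk/k)² = Σ (nᵢ · δxᵢ/xᵢ)².
  (1·δF/F)² = (1×0.0657)² = 0.00432;  (-1·δx/x)² = (-1×0.00929)² = 8.63e-05
δk/k = √(0.00441) = 0.0664
k = 171.9 N/m, so δk = 0.0664 × 171.9 = 11.4 N/m.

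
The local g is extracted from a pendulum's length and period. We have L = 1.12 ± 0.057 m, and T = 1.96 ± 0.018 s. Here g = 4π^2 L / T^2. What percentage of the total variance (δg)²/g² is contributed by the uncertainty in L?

88.5%

(δg/g)² = (1·δL/L)² + (-2·δT/T)²
  L term: (1×0.0509)² = 0.00259
  T term: (-2×0.00918)² = 0.000337
Total = 0.00293. Share from L = 0.00259/0.00293 = 0.885.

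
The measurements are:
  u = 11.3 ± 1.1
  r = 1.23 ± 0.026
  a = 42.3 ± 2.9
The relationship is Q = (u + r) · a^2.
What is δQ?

Let w = u + r = 12.5. δw = √(δu² + δr²) = √(1.21 + 0.000676) = 1.10, so δw/w = 0.0878.
Q is then a monomial in w, a:
δQ/Q = √((δw/w)² + (2·δa/a)²) = √(0.00771 + 0.0188) = 0.163
Q = 22400, so δQ = 0.163 × 22400 = 3650.

3650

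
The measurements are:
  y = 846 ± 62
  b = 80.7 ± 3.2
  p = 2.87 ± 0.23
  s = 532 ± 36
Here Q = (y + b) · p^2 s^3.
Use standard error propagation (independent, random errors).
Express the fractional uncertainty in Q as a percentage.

Let u = y + b = 927. δu = √(δy² + δb²) = √(3840 + 10.2) = 62.1, so δu/u = 0.0670.
Q is then a monomial in u, p, s:
δQ/Q = √((δu/u)² + (2·δp/p)² + (3·δs/s)²) = √(0.00449 + 0.0257 + 0.0412) = 0.267

26.7%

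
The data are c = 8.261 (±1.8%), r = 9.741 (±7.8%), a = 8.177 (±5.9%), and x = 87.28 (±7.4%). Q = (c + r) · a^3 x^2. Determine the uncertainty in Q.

Let u = c + r = 18.00. δu = √(δc² + δr²) = √(0.0221 + 0.577) = 0.774, so δu/u = 0.0430.
Q is then a monomial in u, a, x:
δQ/Q = √((δu/u)² + (3·δa/a)² + (2·δx/x)²) = √(0.00185 + 0.0313 + 0.0219) = 0.235
Q = 7.498e+07, so δQ = 0.235 × 7.498e+07 = 1.76e+07.

1.76e+07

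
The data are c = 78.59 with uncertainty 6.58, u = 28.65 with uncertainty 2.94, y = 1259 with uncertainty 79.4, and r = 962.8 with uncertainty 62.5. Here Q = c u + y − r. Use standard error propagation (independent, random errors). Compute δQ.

Let p = c·u = 2252. δp/p = √((1·δc/c)² + (1·δu/u)²) = √(0.00701 + 0.0105) = 0.132, so δp = 298.
Q = p + y − r: δQ = √(δp² + δy² + δr²) = √(88900 + 6300 + 3910) = 315

315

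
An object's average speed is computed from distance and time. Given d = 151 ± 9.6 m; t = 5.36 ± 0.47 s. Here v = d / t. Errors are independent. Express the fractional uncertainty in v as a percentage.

Since v is a product/quotient, work with relative uncertainties:
  (1·δd/d)² = (1×0.0636)² = 0.00404;  (-1·δt/t)² = (-1×0.0877)² = 0.00769
δv/v = √(0.0117) = 0.108

10.8%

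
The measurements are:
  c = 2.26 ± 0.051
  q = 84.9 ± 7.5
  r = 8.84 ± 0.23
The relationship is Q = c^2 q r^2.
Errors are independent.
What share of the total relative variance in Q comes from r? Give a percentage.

21.6%

(δQ/Q)² = (2·δc/c)² + (1·δq/q)² + (2·δr/r)²
  c term: (2×0.0226)² = 0.00204
  q term: (1×0.0883)² = 0.00780
  r term: (2×0.0260)² = 0.00271
Total = 0.0125. Share from r = 0.00271/0.0125 = 0.216.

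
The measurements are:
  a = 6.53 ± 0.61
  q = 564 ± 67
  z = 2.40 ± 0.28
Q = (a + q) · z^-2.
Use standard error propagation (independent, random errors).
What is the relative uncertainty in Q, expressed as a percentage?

Let u = a + q = 571. δu = √(δa² + δq²) = √(0.372 + 4490) = 67.0, so δu/u = 0.117.
Q is then a monomial in u, z:
δQ/Q = √((δu/u)² + (-2·δz/z)²) = √(0.0138 + 0.0544) = 0.261

26.1%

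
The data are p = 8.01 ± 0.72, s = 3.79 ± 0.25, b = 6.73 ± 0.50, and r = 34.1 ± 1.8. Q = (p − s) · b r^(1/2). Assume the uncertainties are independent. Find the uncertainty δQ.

32.7

Let u = p − s = 4.22. δu = √(δp² + δs²) = √(0.518 + 0.0625) = 0.762, so δu/u = 0.181.
Q is then a monomial in u, b, r:
δQ/Q = √((δu/u)² + (1·δb/b)² + (½·δr/r)²) = √(0.0326 + 0.00552 + 0.000697) = 0.197
Q = 166, so δQ = 0.197 × 166 = 32.7.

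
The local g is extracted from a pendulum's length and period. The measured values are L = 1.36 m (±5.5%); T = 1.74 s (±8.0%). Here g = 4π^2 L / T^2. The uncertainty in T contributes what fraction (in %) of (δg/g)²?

(δg/g)² = (1·δL/L)² + (-2·δT/T)²
  L term: (1×0.0550)² = 0.00302
  T term: (-2×0.0800)² = 0.0256
Total = 0.0286. Share from T = 0.0256/0.0286 = 0.894.

89.4%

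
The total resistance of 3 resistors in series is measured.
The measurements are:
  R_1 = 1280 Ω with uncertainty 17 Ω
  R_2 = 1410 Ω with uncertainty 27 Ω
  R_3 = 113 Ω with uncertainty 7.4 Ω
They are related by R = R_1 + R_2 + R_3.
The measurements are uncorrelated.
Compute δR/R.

0.0117

For a sum/difference, combine absolute errors in quadrature:
  (δR_1)² = 289;  (δR_2)² = 729;  (δR_3)² = 54.8
δR = √(1070) = 32.8 Ω
R = 2800 Ω, so δR/R = 32.8/2800 = 0.0117.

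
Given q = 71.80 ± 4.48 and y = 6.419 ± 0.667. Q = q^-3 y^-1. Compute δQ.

9.01e-08

Q is a product of powers, so relative uncertainties combine in quadrature:
  (-3·δq/q)² = (-3×0.0624)² = 0.0350;  (-1·δy/y)² = (-1×0.104)² = 0.0108
δQ/Q = √(0.0458) = 0.214
Q = 4.209e-07, so δQ = 0.214 × 4.209e-07 = 9.01e-08.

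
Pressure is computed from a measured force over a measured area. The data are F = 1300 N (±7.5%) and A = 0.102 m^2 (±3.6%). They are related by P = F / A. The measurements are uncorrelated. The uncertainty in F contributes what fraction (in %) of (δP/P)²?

(δP/P)² = (1·δF/F)² + (-1·δA/A)²
  F term: (1×0.0750)² = 0.00562
  A term: (-1×0.0360)² = 0.00130
Total = 0.00692. Share from F = 0.00562/0.00692 = 0.813.

81.3%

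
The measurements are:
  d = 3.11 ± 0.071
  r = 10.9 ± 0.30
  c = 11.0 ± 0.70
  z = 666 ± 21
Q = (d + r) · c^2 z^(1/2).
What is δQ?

5690

Let u = d + r = 14.0. δu = √(δd² + δr²) = √(0.00504 + 0.0900) = 0.308, so δu/u = 0.0220.
Q is then a monomial in u, c, z:
δQ/Q = √((δu/u)² + (2·δc/c)² + (½·δz/z)²) = √(0.000484 + 0.0162 + 0.000249) = 0.130
Q = 43700, so δQ = 0.130 × 43700 = 5690.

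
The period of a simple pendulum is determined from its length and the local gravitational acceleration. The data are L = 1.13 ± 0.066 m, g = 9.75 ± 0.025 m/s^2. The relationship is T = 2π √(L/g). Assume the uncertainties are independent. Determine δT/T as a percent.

2.92%

T is a product of powers, so relative uncertainties combine in quadrature:
  (½·δL/L)² = (0.5×0.0584)² = 0.000853;  (−½·δg/g)² = (-0.5×0.00256)² = 1.64e-06
δT/T = √(0.000854) = 0.0292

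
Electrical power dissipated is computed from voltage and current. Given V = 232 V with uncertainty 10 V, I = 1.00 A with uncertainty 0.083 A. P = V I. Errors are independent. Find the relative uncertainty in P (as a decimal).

P is a product of powers, so relative uncertainties combine in quadrature:
  (1·δV/V)² = (1×0.0431)² = 0.00186;  (1·δI/I)² = (1×0.0830)² = 0.00689
δP/P = √(0.00875) = 0.0935

0.0935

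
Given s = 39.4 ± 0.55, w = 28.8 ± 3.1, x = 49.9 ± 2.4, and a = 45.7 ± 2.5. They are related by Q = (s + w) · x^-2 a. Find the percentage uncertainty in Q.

12.0%

Let u = s + w = 68.2. δu = √(δs² + δw²) = √(0.303 + 9.61) = 3.15, so δu/u = 0.0462.
Q is then a monomial in u, x, a:
δQ/Q = √((δu/u)² + (-2·δx/x)² + (1·δa/a)²) = √(0.00213 + 0.00925 + 0.00299) = 0.120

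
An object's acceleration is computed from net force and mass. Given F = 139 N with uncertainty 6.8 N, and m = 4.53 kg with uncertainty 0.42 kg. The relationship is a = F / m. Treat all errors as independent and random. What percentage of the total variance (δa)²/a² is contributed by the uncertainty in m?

(δa/a)² = (1·δF/F)² + (-1·δm/m)²
  F term: (1×0.0489)² = 0.00239
  m term: (-1×0.0927)² = 0.00860
Total = 0.0110. Share from m = 0.00860/0.0110 = 0.782.

78.2%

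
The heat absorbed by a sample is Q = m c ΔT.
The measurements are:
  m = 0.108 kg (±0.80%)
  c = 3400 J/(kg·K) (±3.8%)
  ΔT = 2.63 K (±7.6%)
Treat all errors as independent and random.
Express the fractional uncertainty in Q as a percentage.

8.53%

Q is a product of powers, so relative uncertainties combine in quadrature:
  (1·δm/m)² = (1×0.00800)² = 6.4e-05;  (1·δc/c)² = (1×0.0380)² = 0.00144;  (1·δΔT/ΔT)² = (1×0.0760)² = 0.00578
δQ/Q = √(0.00728) = 0.0853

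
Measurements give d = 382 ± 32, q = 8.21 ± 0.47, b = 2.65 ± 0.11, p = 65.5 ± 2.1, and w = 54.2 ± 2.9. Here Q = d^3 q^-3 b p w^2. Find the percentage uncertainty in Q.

32.7%

Products/powers → add relative errors in quadrature, weighted by exponent:
  (3·δd/d)² = (3×0.0838)² = 0.0632;  (-3·δq/q)² = (-3×0.0572)² = 0.0295;  (1·δb/b)² = (1×0.0415)² = 0.00172;  (1·δp/p)² = (1×0.0321)² = 0.00103;  (2·δw/w)² = (2×0.0535)² = 0.0115
δQ/Q = √(0.107) = 0.327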